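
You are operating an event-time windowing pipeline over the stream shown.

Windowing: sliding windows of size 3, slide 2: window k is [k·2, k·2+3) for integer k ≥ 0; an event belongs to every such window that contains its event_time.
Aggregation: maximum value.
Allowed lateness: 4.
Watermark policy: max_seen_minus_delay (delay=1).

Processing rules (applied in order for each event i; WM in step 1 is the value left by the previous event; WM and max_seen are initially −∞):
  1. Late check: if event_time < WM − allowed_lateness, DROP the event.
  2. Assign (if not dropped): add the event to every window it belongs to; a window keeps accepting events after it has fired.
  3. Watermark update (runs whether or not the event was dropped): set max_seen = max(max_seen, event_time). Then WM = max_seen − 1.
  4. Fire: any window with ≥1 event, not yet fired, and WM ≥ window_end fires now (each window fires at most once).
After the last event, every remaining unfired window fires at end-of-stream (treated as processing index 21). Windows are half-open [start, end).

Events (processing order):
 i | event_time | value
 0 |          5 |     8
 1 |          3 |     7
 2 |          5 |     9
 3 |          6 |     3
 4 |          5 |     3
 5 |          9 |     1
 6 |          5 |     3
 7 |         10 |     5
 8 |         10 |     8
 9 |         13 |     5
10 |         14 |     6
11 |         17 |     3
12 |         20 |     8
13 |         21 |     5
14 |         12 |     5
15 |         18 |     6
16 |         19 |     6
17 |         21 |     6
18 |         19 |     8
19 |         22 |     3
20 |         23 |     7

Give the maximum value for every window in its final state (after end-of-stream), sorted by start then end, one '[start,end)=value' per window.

[2,5)=7 [4,7)=9 [6,9)=3 [8,11)=8 [10,13)=8 [12,15)=6 [14,17)=6 [16,19)=6 [18,21)=8 [20,23)=8 [22,25)=7

i=0 t=5 v=8: → [4,7); WM=4
i=1 t=3 v=7: → [2,5); WM=4
i=2 t=5 v=9: → [4,7); WM=4
i=3 t=6 v=3: → [6,9),[4,7); WM=5; [2,5) fires=7
i=4 t=5 v=3: → [4,7); WM=5
i=5 t=9 v=1: → [8,11); WM=8; [4,7) fires=9
i=6 t=5 v=3: → [4,7); WM=8
i=7 t=10 v=5: → [10,13),[8,11); WM=9; [6,9) fires=3
i=8 t=10 v=8: → [10,13),[8,11); WM=9
i=9 t=13 v=5: → [12,15); WM=12; [8,11) fires=8
i=10 t=14 v=6: → [14,17),[12,15); WM=13; [10,13) fires=8
i=11 t=17 v=3: → [16,19); WM=16; [12,15) fires=6
i=12 t=20 v=8: → [20,23),[18,21); WM=19; [14,17) fires=6 [16,19) fires=3
i=13 t=21 v=5: → [20,23); WM=20
i=14 t=12 v=5: DROP (t<20-4); WM=20
i=15 t=18 v=6: → [18,21),[16,19); WM=20
i=16 t=19 v=6: → [18,21); WM=20
i=17 t=21 v=6: → [20,23); WM=20
i=18 t=19 v=8: → [18,21); WM=20
i=19 t=22 v=3: → [22,25),[20,23); WM=21; [18,21) fires=8
i=20 t=23 v=7: → [22,25); WM=22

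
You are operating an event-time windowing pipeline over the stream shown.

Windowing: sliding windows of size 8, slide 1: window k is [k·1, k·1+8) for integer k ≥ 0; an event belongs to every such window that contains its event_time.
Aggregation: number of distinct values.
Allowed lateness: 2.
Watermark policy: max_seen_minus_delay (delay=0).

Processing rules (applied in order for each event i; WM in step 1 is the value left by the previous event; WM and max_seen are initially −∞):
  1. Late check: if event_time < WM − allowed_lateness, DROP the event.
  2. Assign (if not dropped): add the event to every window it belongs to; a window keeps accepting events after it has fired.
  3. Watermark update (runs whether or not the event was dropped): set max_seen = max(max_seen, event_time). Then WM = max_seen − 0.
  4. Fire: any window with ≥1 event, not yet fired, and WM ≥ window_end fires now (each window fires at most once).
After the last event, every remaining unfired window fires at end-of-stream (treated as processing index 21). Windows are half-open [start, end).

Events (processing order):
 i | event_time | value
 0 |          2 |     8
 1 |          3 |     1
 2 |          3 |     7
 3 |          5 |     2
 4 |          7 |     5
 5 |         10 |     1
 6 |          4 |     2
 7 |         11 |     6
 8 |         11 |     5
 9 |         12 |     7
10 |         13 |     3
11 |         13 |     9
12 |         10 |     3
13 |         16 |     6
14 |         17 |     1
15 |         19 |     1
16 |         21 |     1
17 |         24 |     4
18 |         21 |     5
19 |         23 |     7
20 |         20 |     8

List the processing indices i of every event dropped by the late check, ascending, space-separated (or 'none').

6 12 18 20

i=0 t=2 v=8: → [2,10),[1,9),[0,8); WM=2
i=1 t=3 v=1: → [3,11),[2,10),[1,9),[0,8); WM=3
i=2 t=3 v=7: → [3,11),[2,10),[1,9),[0,8); WM=3
i=3 t=5 v=2: → [5,13),[4,12),[3,11),[2,10),[1,9),[0,8); WM=5
i=4 t=7 v=5: → [7,15),[6,14),[5,13),[4,12),[3,11),[2,10),[1,9),[0,8); WM=7
i=5 t=10 v=1: → [10,18),[9,17),[8,16),[7,15),[6,14),[5,13),[4,12),[3,11); WM=10; [0,8) fires=5 [1,9) fires=5 [2,10) fires=5
i=6 t=4 v=2: DROP (t<10-2); WM=10
i=7 t=11 v=6: → [11,19),[10,18),[9,17),[8,16),[7,15),[6,14),[5,13),[4,12); WM=11; [3,11) fires=4
i=8 t=11 v=5: → [11,19),[10,18),[9,17),[8,16),[7,15),[6,14),[5,13),[4,12); WM=11
i=9 t=12 v=7: → [12,20),[11,19),[10,18),[9,17),[8,16),[7,15),[6,14),[5,13); WM=12; [4,12) fires=4
i=10 t=13 v=3: → [13,21),[12,20),[11,19),[10,18),[9,17),[8,16),[7,15),[6,14); WM=13; [5,13) fires=5
i=11 t=13 v=9: → [13,21),[12,20),[11,19),[10,18),[9,17),[8,16),[7,15),[6,14); WM=13
i=12 t=10 v=3: DROP (t<13-2); WM=13
i=13 t=16 v=6: → [16,24),[15,23),[14,22),[13,21),[12,20),[11,19),[10,18),[9,17); WM=16; [6,14) fires=6 [7,15) fires=6 [8,16) fires=6
i=14 t=17 v=1: → [17,25),[16,24),[15,23),[14,22),[13,21),[12,20),[11,19),[10,18); WM=17; [9,17) fires=6
i=15 t=19 v=1: → [19,27),[18,26),[17,25),[16,24),[15,23),[14,22),[13,21),[12,20); WM=19; [10,18) fires=6 [11,19) fires=6
i=16 t=21 v=1: → [21,29),[20,28),[19,27),[18,26),[17,25),[16,24),[15,23),[14,22); WM=21; [12,20) fires=5 [13,21) fires=4
i=17 t=24 v=4: → [24,32),[23,31),[22,30),[21,29),[20,28),[19,27),[18,26),[17,25); WM=24; [14,22) fires=2 [15,23) fires=2 [16,24) fires=2
i=18 t=21 v=5: DROP (t<24-2); WM=24
i=19 t=23 v=7: → [23,31),[22,30),[21,29),[20,28),[19,27),[18,26),[17,25),[16,24); WM=24
i=20 t=20 v=8: DROP (t<24-2); WM=24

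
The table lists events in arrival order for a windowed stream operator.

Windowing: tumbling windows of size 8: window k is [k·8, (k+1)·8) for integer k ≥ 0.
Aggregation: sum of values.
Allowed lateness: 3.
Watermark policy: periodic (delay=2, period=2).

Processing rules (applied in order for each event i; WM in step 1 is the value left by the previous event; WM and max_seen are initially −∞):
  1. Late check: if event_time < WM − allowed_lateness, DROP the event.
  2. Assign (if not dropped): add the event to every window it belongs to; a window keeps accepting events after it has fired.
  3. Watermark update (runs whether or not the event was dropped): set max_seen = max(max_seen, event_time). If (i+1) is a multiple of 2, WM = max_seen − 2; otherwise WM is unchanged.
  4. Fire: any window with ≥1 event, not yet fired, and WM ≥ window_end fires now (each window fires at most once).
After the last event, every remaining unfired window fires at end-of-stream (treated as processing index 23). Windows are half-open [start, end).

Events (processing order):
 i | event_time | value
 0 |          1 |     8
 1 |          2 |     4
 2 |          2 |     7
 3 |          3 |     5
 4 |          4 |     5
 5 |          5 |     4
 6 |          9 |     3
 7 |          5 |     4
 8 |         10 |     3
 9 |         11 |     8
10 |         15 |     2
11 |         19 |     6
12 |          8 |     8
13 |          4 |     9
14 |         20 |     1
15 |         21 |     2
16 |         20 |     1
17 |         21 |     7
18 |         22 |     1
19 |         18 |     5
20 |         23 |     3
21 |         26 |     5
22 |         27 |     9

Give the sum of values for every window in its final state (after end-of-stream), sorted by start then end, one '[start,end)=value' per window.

[0,8)=37 [8,16)=16 [16,24)=26 [24,32)=14

i=0 t=1 v=8: → [0,8); WM=−∞
i=1 t=2 v=4: → [0,8); WM=0
i=2 t=2 v=7: → [0,8); WM=0
i=3 t=3 v=5: → [0,8); WM=1
i=4 t=4 v=5: → [0,8); WM=1
i=5 t=5 v=4: → [0,8); WM=3
i=6 t=9 v=3: → [8,16); WM=3
i=7 t=5 v=4: → [0,8); WM=7
i=8 t=10 v=3: → [8,16); WM=7
i=9 t=11 v=8: → [8,16); WM=9; [0,8) fires=37
i=10 t=15 v=2: → [8,16); WM=9
i=11 t=19 v=6: → [16,24); WM=17; [8,16) fires=16
i=12 t=8 v=8: DROP (t<17-3); WM=17
i=13 t=4 v=9: DROP (t<17-3); WM=17
i=14 t=20 v=1: → [16,24); WM=17
i=15 t=21 v=2: → [16,24); WM=19
i=16 t=20 v=1: → [16,24); WM=19
i=17 t=21 v=7: → [16,24); WM=19
i=18 t=22 v=1: → [16,24); WM=19
i=19 t=18 v=5: → [16,24); WM=20
i=20 t=23 v=3: → [16,24); WM=20
i=21 t=26 v=5: → [24,32); WM=24; [16,24) fires=26
i=22 t=27 v=9: → [24,32); WM=24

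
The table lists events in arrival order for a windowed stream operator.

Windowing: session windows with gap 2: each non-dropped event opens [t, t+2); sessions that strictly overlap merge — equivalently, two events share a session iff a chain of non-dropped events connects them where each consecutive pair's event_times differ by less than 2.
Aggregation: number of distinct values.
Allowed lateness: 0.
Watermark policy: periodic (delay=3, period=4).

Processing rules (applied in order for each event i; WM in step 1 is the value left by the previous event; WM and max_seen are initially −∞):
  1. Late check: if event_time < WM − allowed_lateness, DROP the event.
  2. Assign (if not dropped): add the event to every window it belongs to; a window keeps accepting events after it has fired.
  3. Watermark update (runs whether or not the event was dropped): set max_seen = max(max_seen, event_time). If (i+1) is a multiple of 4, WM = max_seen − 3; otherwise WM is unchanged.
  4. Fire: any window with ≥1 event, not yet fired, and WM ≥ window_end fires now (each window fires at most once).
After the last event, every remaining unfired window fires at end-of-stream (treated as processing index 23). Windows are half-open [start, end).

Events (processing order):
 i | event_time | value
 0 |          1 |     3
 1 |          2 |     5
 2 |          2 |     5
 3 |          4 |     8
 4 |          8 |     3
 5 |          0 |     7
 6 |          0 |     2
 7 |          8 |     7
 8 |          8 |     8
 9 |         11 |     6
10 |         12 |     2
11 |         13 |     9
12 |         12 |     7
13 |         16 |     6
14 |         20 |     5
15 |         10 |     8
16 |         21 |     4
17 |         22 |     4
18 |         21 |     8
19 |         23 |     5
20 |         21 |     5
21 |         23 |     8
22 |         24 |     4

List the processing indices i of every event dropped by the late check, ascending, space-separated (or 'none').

i=0 t=1 v=3: → [1,3); WM=−∞
i=1 t=2 v=5: → [1,4); WM=−∞
i=2 t=2 v=5: → [1,4); WM=−∞
i=3 t=4 v=8: → [4,6); WM=1
i=4 t=8 v=3: → [8,10); WM=1
i=5 t=0 v=7: DROP (t<1-0); WM=1
i=6 t=0 v=2: DROP (t<1-0); WM=1
i=7 t=8 v=7: → [8,10); WM=5
i=8 t=8 v=8: → [8,10); WM=5
i=9 t=11 v=6: → [11,13); WM=5
i=10 t=12 v=2: → [11,14); WM=5
i=11 t=13 v=9: → [11,15); WM=10
i=12 t=12 v=7: → [11,15); WM=10
i=13 t=16 v=6: → [16,18); WM=10
i=14 t=20 v=5: → [20,22); WM=10
i=15 t=10 v=8: → [10,15); WM=17
i=16 t=21 v=4: → [20,23); WM=17
i=17 t=22 v=4: → [20,24); WM=17
i=18 t=21 v=8: → [20,24); WM=17
i=19 t=23 v=5: → [20,25); WM=20
i=20 t=21 v=5: → [20,25); WM=20
i=21 t=23 v=8: → [20,25); WM=20
i=22 t=24 v=4: → [20,26); WM=20

5 6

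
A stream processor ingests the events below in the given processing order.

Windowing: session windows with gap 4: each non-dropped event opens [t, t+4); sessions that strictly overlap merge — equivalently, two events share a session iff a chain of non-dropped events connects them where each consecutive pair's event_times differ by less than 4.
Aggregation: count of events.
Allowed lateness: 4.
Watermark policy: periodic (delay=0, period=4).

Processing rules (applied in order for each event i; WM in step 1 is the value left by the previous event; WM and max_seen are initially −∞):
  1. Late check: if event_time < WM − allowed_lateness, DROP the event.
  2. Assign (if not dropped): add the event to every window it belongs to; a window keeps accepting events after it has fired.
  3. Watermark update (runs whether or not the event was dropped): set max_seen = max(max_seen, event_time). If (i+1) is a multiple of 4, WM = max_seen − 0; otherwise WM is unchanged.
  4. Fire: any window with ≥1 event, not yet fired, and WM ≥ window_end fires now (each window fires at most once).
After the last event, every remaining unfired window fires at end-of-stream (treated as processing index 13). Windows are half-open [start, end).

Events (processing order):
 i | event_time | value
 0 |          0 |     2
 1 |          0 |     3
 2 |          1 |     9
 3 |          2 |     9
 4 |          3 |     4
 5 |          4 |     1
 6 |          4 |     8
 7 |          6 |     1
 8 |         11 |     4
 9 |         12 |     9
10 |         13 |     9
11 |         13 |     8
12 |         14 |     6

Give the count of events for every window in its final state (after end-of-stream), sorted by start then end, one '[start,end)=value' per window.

[0,10)=8 [11,18)=5

i=0 t=0 v=2: → [0,4); WM=−∞
i=1 t=0 v=3: → [0,4); WM=−∞
i=2 t=1 v=9: → [0,5); WM=−∞
i=3 t=2 v=9: → [0,6); WM=2
i=4 t=3 v=4: → [0,7); WM=2
i=5 t=4 v=1: → [0,8); WM=2
i=6 t=4 v=8: → [0,8); WM=2
i=7 t=6 v=1: → [0,10); WM=6
i=8 t=11 v=4: → [11,15); WM=6
i=9 t=12 v=9: → [11,16); WM=6
i=10 t=13 v=9: → [11,17); WM=6
i=11 t=13 v=8: → [11,17); WM=13
i=12 t=14 v=6: → [11,18); WM=13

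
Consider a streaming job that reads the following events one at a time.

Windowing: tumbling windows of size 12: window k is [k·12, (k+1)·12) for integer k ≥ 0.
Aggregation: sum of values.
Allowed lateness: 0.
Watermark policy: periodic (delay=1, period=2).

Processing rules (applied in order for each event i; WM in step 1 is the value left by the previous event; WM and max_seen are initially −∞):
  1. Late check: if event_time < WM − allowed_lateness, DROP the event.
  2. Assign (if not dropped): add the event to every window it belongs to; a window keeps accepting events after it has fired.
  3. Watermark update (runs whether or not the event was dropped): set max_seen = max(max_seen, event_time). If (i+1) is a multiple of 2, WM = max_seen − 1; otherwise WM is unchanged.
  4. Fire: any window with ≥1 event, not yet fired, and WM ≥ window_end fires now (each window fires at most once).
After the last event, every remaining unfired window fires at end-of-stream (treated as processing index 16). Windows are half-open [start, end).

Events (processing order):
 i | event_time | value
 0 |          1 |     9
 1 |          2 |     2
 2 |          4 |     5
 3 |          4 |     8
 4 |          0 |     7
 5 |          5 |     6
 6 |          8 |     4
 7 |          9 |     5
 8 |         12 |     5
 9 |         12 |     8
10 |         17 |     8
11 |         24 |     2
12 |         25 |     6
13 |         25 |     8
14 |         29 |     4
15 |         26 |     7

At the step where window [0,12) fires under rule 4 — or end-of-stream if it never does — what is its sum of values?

i=0 t=1 v=9: → [0,12); WM=−∞
i=1 t=2 v=2: → [0,12); WM=1
i=2 t=4 v=5: → [0,12); WM=1
i=3 t=4 v=8: → [0,12); WM=3
i=4 t=0 v=7: DROP (t<3-0); WM=3
i=5 t=5 v=6: → [0,12); WM=4
i=6 t=8 v=4: → [0,12); WM=4
i=7 t=9 v=5: → [0,12); WM=8
i=8 t=12 v=5: → [12,24); WM=8
i=9 t=12 v=8: → [12,24); WM=11
i=10 t=17 v=8: → [12,24); WM=11
i=11 t=24 v=2: → [24,36); WM=23; [0,12) fires=39
i=12 t=25 v=6: → [24,36); WM=23
i=13 t=25 v=8: → [24,36); WM=24; [12,24) fires=21
i=14 t=29 v=4: → [24,36); WM=24
i=15 t=26 v=7: → [24,36); WM=28

39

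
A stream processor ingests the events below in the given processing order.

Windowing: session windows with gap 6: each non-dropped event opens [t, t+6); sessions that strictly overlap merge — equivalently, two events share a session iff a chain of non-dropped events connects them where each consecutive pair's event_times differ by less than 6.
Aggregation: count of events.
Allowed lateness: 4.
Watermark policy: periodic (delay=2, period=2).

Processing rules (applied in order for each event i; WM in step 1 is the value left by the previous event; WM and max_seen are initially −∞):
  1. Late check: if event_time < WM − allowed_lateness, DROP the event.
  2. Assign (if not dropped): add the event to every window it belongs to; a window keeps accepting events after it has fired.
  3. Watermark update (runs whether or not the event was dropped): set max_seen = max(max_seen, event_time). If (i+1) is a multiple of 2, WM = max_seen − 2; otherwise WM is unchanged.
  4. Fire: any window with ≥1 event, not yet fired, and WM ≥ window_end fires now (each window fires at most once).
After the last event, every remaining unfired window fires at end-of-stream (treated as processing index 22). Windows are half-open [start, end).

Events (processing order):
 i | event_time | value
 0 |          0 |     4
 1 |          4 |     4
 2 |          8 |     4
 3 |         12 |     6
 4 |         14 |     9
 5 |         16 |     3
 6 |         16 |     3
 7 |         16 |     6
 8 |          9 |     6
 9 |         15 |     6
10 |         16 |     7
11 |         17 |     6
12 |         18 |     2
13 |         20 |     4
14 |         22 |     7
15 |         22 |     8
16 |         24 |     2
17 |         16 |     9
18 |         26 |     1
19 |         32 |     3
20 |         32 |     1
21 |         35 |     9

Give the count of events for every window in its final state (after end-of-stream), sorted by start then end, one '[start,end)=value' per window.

[0,32)=18 [32,41)=3

i=0 t=0 v=4: → [0,6); WM=−∞
i=1 t=4 v=4: → [0,10); WM=2
i=2 t=8 v=4: → [0,14); WM=2
i=3 t=12 v=6: → [0,18); WM=10
i=4 t=14 v=9: → [0,20); WM=10
i=5 t=16 v=3: → [0,22); WM=14
i=6 t=16 v=3: → [0,22); WM=14
i=7 t=16 v=6: → [0,22); WM=14
i=8 t=9 v=6: DROP (t<14-4); WM=14
i=9 t=15 v=6: → [0,22); WM=14
i=10 t=16 v=7: → [0,22); WM=14
i=11 t=17 v=6: → [0,23); WM=15
i=12 t=18 v=2: → [0,24); WM=15
i=13 t=20 v=4: → [0,26); WM=18
i=14 t=22 v=7: → [0,28); WM=18
i=15 t=22 v=8: → [0,28); WM=20
i=16 t=24 v=2: → [0,30); WM=20
i=17 t=16 v=9: → [0,30); WM=22
i=18 t=26 v=1: → [0,32); WM=22
i=19 t=32 v=3: → [32,38); WM=30
i=20 t=32 v=1: → [32,38); WM=30
i=21 t=35 v=9: → [32,41); WM=33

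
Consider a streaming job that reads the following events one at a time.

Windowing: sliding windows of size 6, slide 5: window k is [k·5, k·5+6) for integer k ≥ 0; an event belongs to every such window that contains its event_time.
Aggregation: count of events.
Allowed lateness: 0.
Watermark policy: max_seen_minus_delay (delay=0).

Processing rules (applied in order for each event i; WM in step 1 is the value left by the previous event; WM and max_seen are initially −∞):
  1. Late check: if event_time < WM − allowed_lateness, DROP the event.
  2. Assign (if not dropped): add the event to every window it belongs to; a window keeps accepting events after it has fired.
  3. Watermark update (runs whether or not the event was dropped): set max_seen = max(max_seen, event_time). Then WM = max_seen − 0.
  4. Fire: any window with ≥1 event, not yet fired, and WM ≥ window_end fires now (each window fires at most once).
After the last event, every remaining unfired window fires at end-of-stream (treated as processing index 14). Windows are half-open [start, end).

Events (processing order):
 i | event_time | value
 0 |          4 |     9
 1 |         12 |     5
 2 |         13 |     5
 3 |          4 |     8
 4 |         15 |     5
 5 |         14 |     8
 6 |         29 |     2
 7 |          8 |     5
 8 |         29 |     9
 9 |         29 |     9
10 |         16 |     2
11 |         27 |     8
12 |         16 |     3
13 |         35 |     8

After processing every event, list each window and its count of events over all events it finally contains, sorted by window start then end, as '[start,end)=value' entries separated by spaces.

[0,6)=1 [10,16)=3 [15,21)=1 [25,31)=3 [30,36)=1 [35,41)=1

i=0 t=4 v=9: → [0,6); WM=4
i=1 t=12 v=5: → [10,16); WM=12; [0,6) fires=1
i=2 t=13 v=5: → [10,16); WM=13
i=3 t=4 v=8: DROP (t<13-0); WM=13
i=4 t=15 v=5: → [15,21),[10,16); WM=15
i=5 t=14 v=8: DROP (t<15-0); WM=15
i=6 t=29 v=2: → [25,31); WM=29; [10,16) fires=3 [15,21) fires=1
i=7 t=8 v=5: DROP (t<29-0); WM=29
i=8 t=29 v=9: → [25,31); WM=29
i=9 t=29 v=9: → [25,31); WM=29
i=10 t=16 v=2: DROP (t<29-0); WM=29
i=11 t=27 v=8: DROP (t<29-0); WM=29
i=12 t=16 v=3: DROP (t<29-0); WM=29
i=13 t=35 v=8: → [35,41),[30,36); WM=35; [25,31) fires=3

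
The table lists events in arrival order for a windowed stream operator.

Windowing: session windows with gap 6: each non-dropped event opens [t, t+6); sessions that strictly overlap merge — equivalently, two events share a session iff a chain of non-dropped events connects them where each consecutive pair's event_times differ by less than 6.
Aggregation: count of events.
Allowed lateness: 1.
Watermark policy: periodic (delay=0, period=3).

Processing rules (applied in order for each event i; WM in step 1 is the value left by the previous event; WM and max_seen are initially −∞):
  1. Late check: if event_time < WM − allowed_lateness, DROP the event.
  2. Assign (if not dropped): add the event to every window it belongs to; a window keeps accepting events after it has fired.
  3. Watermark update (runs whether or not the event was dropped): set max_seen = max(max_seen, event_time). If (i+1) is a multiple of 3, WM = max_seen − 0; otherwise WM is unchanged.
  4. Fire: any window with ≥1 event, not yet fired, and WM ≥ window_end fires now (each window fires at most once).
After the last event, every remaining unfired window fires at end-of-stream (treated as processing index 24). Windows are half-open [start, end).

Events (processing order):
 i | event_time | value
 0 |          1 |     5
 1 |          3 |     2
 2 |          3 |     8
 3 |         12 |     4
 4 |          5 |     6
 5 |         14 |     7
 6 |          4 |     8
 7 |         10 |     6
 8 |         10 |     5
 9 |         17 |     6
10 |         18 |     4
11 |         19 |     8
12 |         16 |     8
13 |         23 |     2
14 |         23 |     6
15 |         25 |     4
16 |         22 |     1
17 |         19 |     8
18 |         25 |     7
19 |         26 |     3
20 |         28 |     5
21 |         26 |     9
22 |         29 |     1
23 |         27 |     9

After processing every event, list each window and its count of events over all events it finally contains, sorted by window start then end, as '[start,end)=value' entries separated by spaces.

[1,11)=4 [12,35)=14

i=0 t=1 v=5: → [1,7); WM=−∞
i=1 t=3 v=2: → [1,9); WM=−∞
i=2 t=3 v=8: → [1,9); WM=3
i=3 t=12 v=4: → [12,18); WM=3
i=4 t=5 v=6: → [1,11); WM=3
i=5 t=14 v=7: → [12,20); WM=14
i=6 t=4 v=8: DROP (t<14-1); WM=14
i=7 t=10 v=6: DROP (t<14-1); WM=14
i=8 t=10 v=5: DROP (t<14-1); WM=14
i=9 t=17 v=6: → [12,23); WM=14
i=10 t=18 v=4: → [12,24); WM=14
i=11 t=19 v=8: → [12,25); WM=19
i=12 t=16 v=8: DROP (t<19-1); WM=19
i=13 t=23 v=2: → [12,29); WM=19
i=14 t=23 v=6: → [12,29); WM=23
i=15 t=25 v=4: → [12,31); WM=23
i=16 t=22 v=1: → [12,31); WM=23
i=17 t=19 v=8: DROP (t<23-1); WM=25
i=18 t=25 v=7: → [12,31); WM=25
i=19 t=26 v=3: → [12,32); WM=25
i=20 t=28 v=5: → [12,34); WM=28
i=21 t=26 v=9: DROP (t<28-1); WM=28
i=22 t=29 v=1: → [12,35); WM=28
i=23 t=27 v=9: → [12,35); WM=29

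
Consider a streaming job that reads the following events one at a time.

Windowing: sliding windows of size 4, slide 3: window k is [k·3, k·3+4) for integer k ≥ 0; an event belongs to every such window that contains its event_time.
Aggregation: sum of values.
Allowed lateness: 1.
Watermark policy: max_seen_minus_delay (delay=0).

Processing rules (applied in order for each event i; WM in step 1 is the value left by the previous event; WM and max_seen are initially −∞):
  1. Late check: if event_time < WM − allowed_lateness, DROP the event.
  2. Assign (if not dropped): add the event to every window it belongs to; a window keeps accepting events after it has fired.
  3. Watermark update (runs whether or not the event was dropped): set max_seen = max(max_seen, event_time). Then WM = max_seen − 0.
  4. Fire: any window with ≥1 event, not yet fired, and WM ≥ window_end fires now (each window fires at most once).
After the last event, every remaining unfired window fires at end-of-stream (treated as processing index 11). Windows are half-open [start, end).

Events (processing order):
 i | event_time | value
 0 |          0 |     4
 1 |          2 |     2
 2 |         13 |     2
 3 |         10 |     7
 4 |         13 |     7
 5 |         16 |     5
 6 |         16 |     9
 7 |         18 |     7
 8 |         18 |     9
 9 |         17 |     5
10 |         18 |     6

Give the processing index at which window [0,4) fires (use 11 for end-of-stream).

i=0 t=0 v=4: → [0,4); WM=0
i=1 t=2 v=2: → [0,4); WM=2
i=2 t=13 v=2: → [12,16); WM=13; [0,4) fires=6
i=3 t=10 v=7: DROP (t<13-1); WM=13
i=4 t=13 v=7: → [12,16); WM=13
i=5 t=16 v=5: → [15,19); WM=16; [12,16) fires=9
i=6 t=16 v=9: → [15,19); WM=16
i=7 t=18 v=7: → [18,22),[15,19); WM=18
i=8 t=18 v=9: → [18,22),[15,19); WM=18
i=9 t=17 v=5: → [15,19); WM=18
i=10 t=18 v=6: → [18,22),[15,19); WM=18

2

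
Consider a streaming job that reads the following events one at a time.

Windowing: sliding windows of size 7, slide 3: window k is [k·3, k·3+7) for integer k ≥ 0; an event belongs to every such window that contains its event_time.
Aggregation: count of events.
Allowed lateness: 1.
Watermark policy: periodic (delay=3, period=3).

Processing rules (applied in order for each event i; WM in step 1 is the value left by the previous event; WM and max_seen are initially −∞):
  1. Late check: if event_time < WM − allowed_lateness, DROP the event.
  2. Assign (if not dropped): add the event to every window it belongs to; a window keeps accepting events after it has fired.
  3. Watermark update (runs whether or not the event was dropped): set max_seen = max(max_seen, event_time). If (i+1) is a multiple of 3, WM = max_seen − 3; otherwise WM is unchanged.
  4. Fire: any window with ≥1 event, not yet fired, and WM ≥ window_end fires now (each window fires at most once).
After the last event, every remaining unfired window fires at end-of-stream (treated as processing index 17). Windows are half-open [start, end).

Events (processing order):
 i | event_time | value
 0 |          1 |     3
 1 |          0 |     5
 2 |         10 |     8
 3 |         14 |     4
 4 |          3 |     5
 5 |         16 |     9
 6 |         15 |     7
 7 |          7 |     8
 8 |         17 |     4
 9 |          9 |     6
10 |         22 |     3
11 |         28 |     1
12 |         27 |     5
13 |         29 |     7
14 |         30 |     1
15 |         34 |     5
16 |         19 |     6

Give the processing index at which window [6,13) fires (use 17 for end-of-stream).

i=0 t=1 v=3: → [0,7); WM=−∞
i=1 t=0 v=5: → [0,7); WM=−∞
i=2 t=10 v=8: → [9,16),[6,13); WM=7; [0,7) fires=2
i=3 t=14 v=4: → [12,19),[9,16); WM=7
i=4 t=3 v=5: DROP (t<7-1); WM=7
i=5 t=16 v=9: → [15,22),[12,19); WM=13; [6,13) fires=1
i=6 t=15 v=7: → [15,22),[12,19),[9,16); WM=13
i=7 t=7 v=8: DROP (t<13-1); WM=13
i=8 t=17 v=4: → [15,22),[12,19); WM=14
i=9 t=9 v=6: DROP (t<14-1); WM=14
i=10 t=22 v=3: → [21,28),[18,25); WM=14
i=11 t=28 v=1: → [27,34),[24,31); WM=25; [9,16) fires=3 [12,19) fires=4 [15,22) fires=3 [18,25) fires=1
i=12 t=27 v=5: → [27,34),[24,31),[21,28); WM=25
i=13 t=29 v=7: → [27,34),[24,31); WM=25
i=14 t=30 v=1: → [30,37),[27,34),[24,31); WM=27
i=15 t=34 v=5: → [33,40),[30,37); WM=27
i=16 t=19 v=6: DROP (t<27-1); WM=27

5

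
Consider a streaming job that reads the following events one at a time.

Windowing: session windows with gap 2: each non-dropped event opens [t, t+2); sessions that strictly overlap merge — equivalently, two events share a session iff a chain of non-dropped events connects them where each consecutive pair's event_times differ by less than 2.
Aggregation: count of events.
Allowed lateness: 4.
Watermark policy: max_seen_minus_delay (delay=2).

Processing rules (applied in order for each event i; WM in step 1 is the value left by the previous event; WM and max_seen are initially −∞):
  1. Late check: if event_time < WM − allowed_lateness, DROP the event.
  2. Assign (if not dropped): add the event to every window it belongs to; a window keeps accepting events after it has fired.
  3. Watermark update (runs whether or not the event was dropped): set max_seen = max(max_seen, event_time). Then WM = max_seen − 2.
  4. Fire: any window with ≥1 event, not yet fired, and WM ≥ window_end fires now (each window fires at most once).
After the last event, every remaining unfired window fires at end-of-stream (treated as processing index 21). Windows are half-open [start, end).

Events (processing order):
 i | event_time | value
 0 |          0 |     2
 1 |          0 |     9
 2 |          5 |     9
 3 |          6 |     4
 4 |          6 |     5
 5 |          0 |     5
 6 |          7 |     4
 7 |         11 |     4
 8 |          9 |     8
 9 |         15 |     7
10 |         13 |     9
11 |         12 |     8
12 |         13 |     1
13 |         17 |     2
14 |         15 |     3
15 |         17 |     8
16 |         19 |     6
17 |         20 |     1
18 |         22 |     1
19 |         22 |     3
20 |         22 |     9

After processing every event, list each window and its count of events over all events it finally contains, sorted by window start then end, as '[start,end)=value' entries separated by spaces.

[0,2)=3 [5,9)=4 [9,11)=1 [11,15)=4 [15,17)=2 [17,19)=2 [19,22)=2 [22,24)=3

i=0 t=0 v=2: → [0,2); WM=-2
i=1 t=0 v=9: → [0,2); WM=-2
i=2 t=5 v=9: → [5,7); WM=3
i=3 t=6 v=4: → [5,8); WM=4
i=4 t=6 v=5: → [5,8); WM=4
i=5 t=0 v=5: → [0,2); WM=4
i=6 t=7 v=4: → [5,9); WM=5
i=7 t=11 v=4: → [11,13); WM=9
i=8 t=9 v=8: → [9,11); WM=9
i=9 t=15 v=7: → [15,17); WM=13
i=10 t=13 v=9: → [13,15); WM=13
i=11 t=12 v=8: → [11,15); WM=13
i=12 t=13 v=1: → [11,15); WM=13
i=13 t=17 v=2: → [17,19); WM=15
i=14 t=15 v=3: → [15,17); WM=15
i=15 t=17 v=8: → [17,19); WM=15
i=16 t=19 v=6: → [19,21); WM=17
i=17 t=20 v=1: → [19,22); WM=18
i=18 t=22 v=1: → [22,24); WM=20
i=19 t=22 v=3: → [22,24); WM=20
i=20 t=22 v=9: → [22,24); WM=20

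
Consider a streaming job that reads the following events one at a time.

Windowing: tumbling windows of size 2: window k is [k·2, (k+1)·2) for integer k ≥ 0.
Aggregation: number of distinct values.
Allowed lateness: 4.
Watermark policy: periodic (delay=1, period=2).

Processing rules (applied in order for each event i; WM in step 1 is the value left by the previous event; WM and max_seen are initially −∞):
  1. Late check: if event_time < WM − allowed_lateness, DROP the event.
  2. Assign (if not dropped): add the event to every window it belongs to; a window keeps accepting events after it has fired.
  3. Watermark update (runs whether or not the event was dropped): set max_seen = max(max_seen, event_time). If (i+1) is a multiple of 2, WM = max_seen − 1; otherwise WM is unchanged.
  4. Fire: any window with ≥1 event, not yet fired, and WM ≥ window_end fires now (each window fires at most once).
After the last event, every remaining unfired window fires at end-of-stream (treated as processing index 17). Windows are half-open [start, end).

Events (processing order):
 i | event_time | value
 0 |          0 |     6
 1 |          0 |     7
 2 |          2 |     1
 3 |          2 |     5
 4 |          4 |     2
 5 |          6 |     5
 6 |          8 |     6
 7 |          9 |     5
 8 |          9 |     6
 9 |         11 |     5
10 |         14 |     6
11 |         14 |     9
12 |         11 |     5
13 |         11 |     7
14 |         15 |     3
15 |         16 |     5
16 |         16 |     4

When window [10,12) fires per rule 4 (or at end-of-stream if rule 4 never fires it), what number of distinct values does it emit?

i=0 t=0 v=6: → [0,2); WM=−∞
i=1 t=0 v=7: → [0,2); WM=-1
i=2 t=2 v=1: → [2,4); WM=-1
i=3 t=2 v=5: → [2,4); WM=1
i=4 t=4 v=2: → [4,6); WM=1
i=5 t=6 v=5: → [6,8); WM=5; [0,2) fires=2 [2,4) fires=2
i=6 t=8 v=6: → [8,10); WM=5
i=7 t=9 v=5: → [8,10); WM=8; [4,6) fires=1 [6,8) fires=1
i=8 t=9 v=6: → [8,10); WM=8
i=9 t=11 v=5: → [10,12); WM=10; [8,10) fires=2
i=10 t=14 v=6: → [14,16); WM=10
i=11 t=14 v=9: → [14,16); WM=13; [10,12) fires=1
i=12 t=11 v=5: → [10,12); WM=13
i=13 t=11 v=7: → [10,12); WM=13
i=14 t=15 v=3: → [14,16); WM=13
i=15 t=16 v=5: → [16,18); WM=15
i=16 t=16 v=4: → [16,18); WM=15

1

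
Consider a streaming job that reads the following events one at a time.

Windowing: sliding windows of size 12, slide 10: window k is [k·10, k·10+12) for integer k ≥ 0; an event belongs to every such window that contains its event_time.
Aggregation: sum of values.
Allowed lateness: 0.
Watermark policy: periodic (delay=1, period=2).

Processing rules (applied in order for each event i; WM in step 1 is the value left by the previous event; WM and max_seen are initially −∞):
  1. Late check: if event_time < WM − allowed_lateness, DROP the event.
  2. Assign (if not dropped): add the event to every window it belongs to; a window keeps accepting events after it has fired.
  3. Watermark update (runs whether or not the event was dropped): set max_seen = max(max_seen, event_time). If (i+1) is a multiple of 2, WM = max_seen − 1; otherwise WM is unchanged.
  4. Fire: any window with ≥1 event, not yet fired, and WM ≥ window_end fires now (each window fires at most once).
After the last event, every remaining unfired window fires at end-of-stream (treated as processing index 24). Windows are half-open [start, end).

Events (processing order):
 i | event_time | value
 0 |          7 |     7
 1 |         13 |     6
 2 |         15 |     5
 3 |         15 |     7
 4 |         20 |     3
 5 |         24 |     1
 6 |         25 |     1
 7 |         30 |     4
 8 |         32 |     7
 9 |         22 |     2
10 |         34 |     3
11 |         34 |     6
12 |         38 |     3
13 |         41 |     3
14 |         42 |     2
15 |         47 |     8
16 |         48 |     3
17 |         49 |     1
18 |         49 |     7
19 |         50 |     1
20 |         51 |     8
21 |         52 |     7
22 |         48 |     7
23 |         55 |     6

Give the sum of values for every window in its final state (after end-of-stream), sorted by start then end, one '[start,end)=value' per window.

[0,12)=7 [10,22)=21 [20,32)=9 [30,42)=26 [40,52)=33 [50,62)=22

i=0 t=7 v=7: → [0,12); WM=−∞
i=1 t=13 v=6: → [10,22); WM=12; [0,12) fires=7
i=2 t=15 v=5: → [10,22); WM=12
i=3 t=15 v=7: → [10,22); WM=14
i=4 t=20 v=3: → [20,32),[10,22); WM=14
i=5 t=24 v=1: → [20,32); WM=23; [10,22) fires=21
i=6 t=25 v=1: → [20,32); WM=23
i=7 t=30 v=4: → [30,42),[20,32); WM=29
i=8 t=32 v=7: → [30,42); WM=29
i=9 t=22 v=2: DROP (t<29-0); WM=31
i=10 t=34 v=3: → [30,42); WM=31
i=11 t=34 v=6: → [30,42); WM=33; [20,32) fires=9
i=12 t=38 v=3: → [30,42); WM=33
i=13 t=41 v=3: → [40,52),[30,42); WM=40
i=14 t=42 v=2: → [40,52); WM=40
i=15 t=47 v=8: → [40,52); WM=46; [30,42) fires=26
i=16 t=48 v=3: → [40,52); WM=46
i=17 t=49 v=1: → [40,52); WM=48
i=18 t=49 v=7: → [40,52); WM=48
i=19 t=50 v=1: → [50,62),[40,52); WM=49
i=20 t=51 v=8: → [50,62),[40,52); WM=49
i=21 t=52 v=7: → [50,62); WM=51
i=22 t=48 v=7: DROP (t<51-0); WM=51
i=23 t=55 v=6: → [50,62); WM=54; [40,52) fires=33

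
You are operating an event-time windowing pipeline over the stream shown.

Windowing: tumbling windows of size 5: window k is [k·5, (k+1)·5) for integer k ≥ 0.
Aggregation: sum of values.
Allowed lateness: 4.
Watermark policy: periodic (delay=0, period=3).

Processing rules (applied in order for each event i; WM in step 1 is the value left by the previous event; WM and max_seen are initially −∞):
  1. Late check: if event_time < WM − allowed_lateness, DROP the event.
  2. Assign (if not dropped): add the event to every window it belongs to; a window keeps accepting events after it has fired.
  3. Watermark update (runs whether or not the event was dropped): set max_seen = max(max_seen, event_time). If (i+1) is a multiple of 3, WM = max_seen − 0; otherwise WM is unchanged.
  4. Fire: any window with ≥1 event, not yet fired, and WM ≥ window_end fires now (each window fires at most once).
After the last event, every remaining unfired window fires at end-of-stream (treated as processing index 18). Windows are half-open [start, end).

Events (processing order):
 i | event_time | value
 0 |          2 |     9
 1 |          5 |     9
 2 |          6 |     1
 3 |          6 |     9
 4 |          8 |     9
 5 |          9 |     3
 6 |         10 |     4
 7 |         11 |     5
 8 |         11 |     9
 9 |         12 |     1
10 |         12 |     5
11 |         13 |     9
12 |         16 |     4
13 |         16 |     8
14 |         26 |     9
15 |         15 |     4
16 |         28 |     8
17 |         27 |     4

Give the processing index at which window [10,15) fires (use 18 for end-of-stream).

14

i=0 t=2 v=9: → [0,5); WM=−∞
i=1 t=5 v=9: → [5,10); WM=−∞
i=2 t=6 v=1: → [5,10); WM=6; [0,5) fires=9
i=3 t=6 v=9: → [5,10); WM=6
i=4 t=8 v=9: → [5,10); WM=6
i=5 t=9 v=3: → [5,10); WM=9
i=6 t=10 v=4: → [10,15); WM=9
i=7 t=11 v=5: → [10,15); WM=9
i=8 t=11 v=9: → [10,15); WM=11; [5,10) fires=31
i=9 t=12 v=1: → [10,15); WM=11
i=10 t=12 v=5: → [10,15); WM=11
i=11 t=13 v=9: → [10,15); WM=13
i=12 t=16 v=4: → [15,20); WM=13
i=13 t=16 v=8: → [15,20); WM=13
i=14 t=26 v=9: → [25,30); WM=26; [10,15) fires=33 [15,20) fires=12
i=15 t=15 v=4: DROP (t<26-4); WM=26
i=16 t=28 v=8: → [25,30); WM=26
i=17 t=27 v=4: → [25,30); WM=28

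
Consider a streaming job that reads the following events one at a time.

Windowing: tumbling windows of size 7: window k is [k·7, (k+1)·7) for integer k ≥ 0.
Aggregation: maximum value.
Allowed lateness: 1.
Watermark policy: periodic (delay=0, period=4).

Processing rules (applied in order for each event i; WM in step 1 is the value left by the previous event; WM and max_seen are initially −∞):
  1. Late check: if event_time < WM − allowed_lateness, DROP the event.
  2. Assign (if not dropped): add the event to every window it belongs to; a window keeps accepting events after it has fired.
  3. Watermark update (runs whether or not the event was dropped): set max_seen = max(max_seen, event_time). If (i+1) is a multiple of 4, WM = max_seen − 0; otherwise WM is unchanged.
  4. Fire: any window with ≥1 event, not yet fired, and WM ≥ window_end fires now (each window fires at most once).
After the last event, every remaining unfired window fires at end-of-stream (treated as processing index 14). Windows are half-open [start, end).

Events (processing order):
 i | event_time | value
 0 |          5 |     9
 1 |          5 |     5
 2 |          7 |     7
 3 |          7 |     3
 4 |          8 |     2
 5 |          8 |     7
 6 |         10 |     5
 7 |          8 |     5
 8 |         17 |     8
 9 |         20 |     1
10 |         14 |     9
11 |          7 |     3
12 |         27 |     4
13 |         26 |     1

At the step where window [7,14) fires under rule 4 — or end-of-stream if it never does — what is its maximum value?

i=0 t=5 v=9: → [0,7); WM=−∞
i=1 t=5 v=5: → [0,7); WM=−∞
i=2 t=7 v=7: → [7,14); WM=−∞
i=3 t=7 v=3: → [7,14); WM=7; [0,7) fires=9
i=4 t=8 v=2: → [7,14); WM=7
i=5 t=8 v=7: → [7,14); WM=7
i=6 t=10 v=5: → [7,14); WM=7
i=7 t=8 v=5: → [7,14); WM=10
i=8 t=17 v=8: → [14,21); WM=10
i=9 t=20 v=1: → [14,21); WM=10
i=10 t=14 v=9: → [14,21); WM=10
i=11 t=7 v=3: DROP (t<10-1); WM=20; [7,14) fires=7
i=12 t=27 v=4: → [21,28); WM=20
i=13 t=26 v=1: → [21,28); WM=20

7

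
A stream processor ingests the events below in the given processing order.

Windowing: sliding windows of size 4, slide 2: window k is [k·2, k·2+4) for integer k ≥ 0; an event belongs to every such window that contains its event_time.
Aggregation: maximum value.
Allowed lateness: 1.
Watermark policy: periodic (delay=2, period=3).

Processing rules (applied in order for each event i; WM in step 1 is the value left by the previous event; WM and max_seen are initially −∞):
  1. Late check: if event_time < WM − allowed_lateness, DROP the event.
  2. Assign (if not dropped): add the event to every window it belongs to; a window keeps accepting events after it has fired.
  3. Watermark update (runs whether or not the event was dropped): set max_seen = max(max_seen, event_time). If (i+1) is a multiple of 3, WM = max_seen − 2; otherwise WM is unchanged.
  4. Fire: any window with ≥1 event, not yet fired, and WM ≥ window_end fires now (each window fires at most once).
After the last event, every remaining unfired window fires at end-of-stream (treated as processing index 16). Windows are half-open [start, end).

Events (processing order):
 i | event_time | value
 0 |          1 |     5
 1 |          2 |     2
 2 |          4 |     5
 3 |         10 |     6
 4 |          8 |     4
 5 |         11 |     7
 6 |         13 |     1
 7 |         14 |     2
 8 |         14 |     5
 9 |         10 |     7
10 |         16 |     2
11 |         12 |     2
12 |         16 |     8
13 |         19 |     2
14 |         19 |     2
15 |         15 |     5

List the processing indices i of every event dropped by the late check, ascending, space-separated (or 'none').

i=0 t=1 v=5: → [0,4); WM=−∞
i=1 t=2 v=2: → [2,6),[0,4); WM=−∞
i=2 t=4 v=5: → [4,8),[2,6); WM=2
i=3 t=10 v=6: → [10,14),[8,12); WM=2
i=4 t=8 v=4: → [8,12),[6,10); WM=2
i=5 t=11 v=7: → [10,14),[8,12); WM=9; [0,4) fires=5 [2,6) fires=5 [4,8) fires=5
i=6 t=13 v=1: → [12,16),[10,14); WM=9
i=7 t=14 v=2: → [14,18),[12,16); WM=9
i=8 t=14 v=5: → [14,18),[12,16); WM=12; [6,10) fires=4 [8,12) fires=7
i=9 t=10 v=7: DROP (t<12-1); WM=12
i=10 t=16 v=2: → [16,20),[14,18); WM=12
i=11 t=12 v=2: → [12,16),[10,14); WM=14; [10,14) fires=7
i=12 t=16 v=8: → [16,20),[14,18); WM=14
i=13 t=19 v=2: → [18,22),[16,20); WM=14
i=14 t=19 v=2: → [18,22),[16,20); WM=17; [12,16) fires=5
i=15 t=15 v=5: DROP (t<17-1); WM=17

9 15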